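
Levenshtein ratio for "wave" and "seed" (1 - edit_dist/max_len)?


Word 1: "wave" (length 4)
Word 2: "seed" (length 4)
One optimal edit sequence:
  1. substitute 'w' -> 's'  (+1)
  2. substitute 'a' -> 'e'  (+1)
  3. substitute 'v' -> 'e'  (+1)
  4. substitute 'e' -> 'd'  (+1)
Edit distance = 4
Max length = max(4, 4) = 4
Similarity = 1 - 4/4
= 0.0000


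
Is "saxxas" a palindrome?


Word: "saxxas"
Reversed: "saxxas"
Forward == Backward? saxxas == saxxas
Palindrome = Yes


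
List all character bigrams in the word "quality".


Word: "quality" (length 7)
Number of bigrams = 7 - 2 + 1 = 6
  Position 0: "qu"
  Position 1: "ua"
  Position 2: "al"
  Position 3: "li"
  Position 4: "it"
  Position 5: "ty"
Bigrams = "qu", "ua", "al", "li", "it", "ty"


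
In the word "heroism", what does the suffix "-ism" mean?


Suffix: -ism
Example: heroism (hero + -ism)
Meaning = belief / practice


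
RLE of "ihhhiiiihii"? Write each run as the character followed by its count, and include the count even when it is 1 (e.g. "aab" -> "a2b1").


String: "ihhhiiiihii"
Scanning for consecutive runs:
  'i' x 1
  'h' x 3
  'i' x 4
  'h' x 1
  'i' x 2
RLE = "i1h3i4h1i2"


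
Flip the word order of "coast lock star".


Original: "coast lock star"
Words (1..n): coast | lock | star
Reversed (n..1): star | lock | coast
Result = "star lock coast"


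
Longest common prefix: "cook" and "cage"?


Word 1: "cook"
Word 2: "cage"
Comparing from start:
  Pos 0: 'c' == 'c'
  Pos 1: 'o' != 'a' (stop)
LCP = "c" (length 1)


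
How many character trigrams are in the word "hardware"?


Word: "hardware" (length 8)
Number of 3-grams = length - 3 + 1 = 8 - 3 + 1
= 6


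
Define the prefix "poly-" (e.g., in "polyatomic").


Prefix: poly-
Example: polyatomic = poly- + atomic
Meaning = many


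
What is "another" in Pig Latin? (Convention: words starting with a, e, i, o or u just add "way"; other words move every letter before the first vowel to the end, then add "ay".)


Word: "another"
Starts with vowel → add 'way'
Pig Latin = "anotherway"


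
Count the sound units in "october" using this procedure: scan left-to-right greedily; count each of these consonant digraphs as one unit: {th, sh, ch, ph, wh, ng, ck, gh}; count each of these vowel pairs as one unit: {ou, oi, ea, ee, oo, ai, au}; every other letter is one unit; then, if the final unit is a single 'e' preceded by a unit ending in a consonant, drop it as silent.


Word: "october" (7 letters)
Left-to-right scan:
  1. 'o' (letter)
  2. 'c' (letter)
  3. 't' (letter)
  4. 'o' (letter)
  5. 'b' (letter)
  6. 'e' (letter)
  7. 'r' (letter)
Units from scan: 7
Sound units = 7 units


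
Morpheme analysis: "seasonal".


Word: "seasonal"
Morphemes: season | -al
Each morpheme carries meaning
= 2 morphemes


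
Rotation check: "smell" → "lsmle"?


Word: "smell", Candidate: "lsmle"
Method: check if candidate is substring of word+word
"smellsmell" contains "lsmle"? No
Is rotation = No


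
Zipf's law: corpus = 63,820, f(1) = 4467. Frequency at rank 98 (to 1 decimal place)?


Zipf's law: f(r) = f(1) / r
f(1) = 4467
f(98) = 4467 / 98
= 45.6 occurrences


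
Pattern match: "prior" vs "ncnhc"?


Pattern of "prior": [0, 1, 2, 3, 1]
Pattern of "ncnhc": [0, 1, 0, 2, 1]
Patterns do not match
Same pattern = No


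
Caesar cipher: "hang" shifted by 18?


Word: "hang"
Shift: 18
Each letter → (letter + shift) mod 26:
  'h' (7) + 18 = 25 → 'z'
  'a' (0) + 18 = 18 → 's'
  'n' (13) + 18 = 5 → 'f'
  'g' (6) + 18 = 24 → 'y'
Result = "zsfy"


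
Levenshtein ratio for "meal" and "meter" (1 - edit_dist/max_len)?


Word 1: "meal" (length 4)
Word 2: "meter" (length 5)
One optimal edit sequence:
  1. keep 'm'
  2. keep 'e'
  3. insert 't'  (+1)
  4. substitute 'a' -> 'e'  (+1)
  5. substitute 'l' -> 'r'  (+1)
Edit distance = 3
Max length = max(4, 5) = 5
Similarity = 1 - 3/5
= 0.4000


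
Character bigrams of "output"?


Word: "output" (length 6)
Number of bigrams = 6 - 2 + 1 = 5
  Position 0: "ou"
  Position 1: "ut"
  Position 2: "tp"
  Position 3: "pu"
  Position 4: "ut"
Bigrams = "ou", "ut", "tp", "pu", "ut"


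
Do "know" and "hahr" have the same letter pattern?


Pattern of "know": [0, 1, 2, 3]
Pattern of "hahr": [0, 1, 0, 2]
Patterns do not match
Same pattern = No


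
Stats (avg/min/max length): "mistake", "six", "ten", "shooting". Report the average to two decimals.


Lengths: "mistake"=7, "six"=3, "ten"=3, "shooting"=8
Sum = 21, Count = 4
Average = 21/4 = 5.25
= avg=5.25, min=3, max=8


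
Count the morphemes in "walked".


Word: "walked"
Morphemes: walk + -ed
Each morpheme carries meaning
= 2 morphemes


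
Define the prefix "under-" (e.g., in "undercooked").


Prefix: under-
Example: undercooked (under- + cooked)
Meaning = insufficient


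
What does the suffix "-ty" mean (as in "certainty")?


Suffix: -ty
Example: certainty (certain + -ty)
Meaning = quality of


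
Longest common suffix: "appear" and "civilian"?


Word 1: "appear"
Word 2: "civilian"
Comparing from end:
  Pos -1: 'r' != 'n' (stop)
LCS = "" (length 0)


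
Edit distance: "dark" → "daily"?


Word 1: "dark" (length 4)
Word 2: "daily" (length 5)
One optimal edit sequence (insert/delete/substitute each cost 1):
  1. keep 'd'
  2. keep 'a'
  3. insert 'i'  (+1)
  4. substitute 'r' -> 'l'  (+1)
  5. substitute 'k' -> 'y'  (+1)
Total edit operations: 3
Edit distance = 3


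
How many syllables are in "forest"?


Word: "forest"
Syllable breakdown: for | est
Counting: 2 parts
= 2 syllables


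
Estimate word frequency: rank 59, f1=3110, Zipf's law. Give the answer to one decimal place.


Zipf's law: f(r) = f(1) / r
f(1) = 3110
f(59) = 3110 / 59
= 52.7 occurrences


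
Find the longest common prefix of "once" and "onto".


Word 1: "once"
Word 2: "onto"
Comparing from start:
  Pos 0: 'o' == 'o'
  Pos 1: 'n' == 'n'
  Pos 2: 'c' != 't' (stop)
LCP = "on" (length 2)


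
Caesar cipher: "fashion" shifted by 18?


Word: "fashion"
Shift: 18
Each letter → (letter + shift) mod 26:
  'f' (5) + 18 = 23 → 'x'
  'a' (0) + 18 = 18 → 's'
  's' (18) + 18 = 10 → 'k'
  'h' (7) + 18 = 25 → 'z'
  'i' (8) + 18 = 0 → 'a'
  'o' (14) + 18 = 6 → 'g'
  'n' (13) + 18 = 5 → 'f'
Result = "xskzagf"


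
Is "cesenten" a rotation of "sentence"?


Word: "sentence", Candidate: "cesenten"
Method: check if candidate is substring of word+word
"sentencesentence" contains "cesenten"? Yes
Is rotation = Yes


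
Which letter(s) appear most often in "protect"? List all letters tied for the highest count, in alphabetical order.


Word: "protect"
Letter counts:
  'c': 1
  'e': 1
  'o': 1
  'p': 1
  'r': 1
  't': 2
Maximum count = 2
Most frequent = 't' (2 times each)


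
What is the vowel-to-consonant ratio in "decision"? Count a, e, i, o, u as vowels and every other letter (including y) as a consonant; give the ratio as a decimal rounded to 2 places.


Word: "decision"
Vowels (a,e,i,o,u): 4
Consonants: 4
Ratio = 4/4
= 1.00


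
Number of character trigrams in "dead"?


Word: "dead" (length 4)
Number of 3-grams = length - 3 + 1 = 4 - 3 + 1
= 2


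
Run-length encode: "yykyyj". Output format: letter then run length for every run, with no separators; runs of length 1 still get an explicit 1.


String: "yykyyj"
Scanning for consecutive runs:
  'y' x 2
  'k' x 1
  'y' x 2
  'j' x 1
RLE = "y2k1y2j1"


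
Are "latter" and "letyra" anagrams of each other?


Word 1: "latter" → sorted: aelrtt
Word 2: "letyra" → sorted: aelrty
Same letters? aelrtt != aelrty
Anagram = No


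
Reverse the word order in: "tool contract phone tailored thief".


Original: "tool contract phone tailored thief"
Words (1..n): tool | contract | phone | tailored | thief
Reversed (n..1): thief | tailored | phone | contract | tool
Result = "thief tailored phone contract tool"


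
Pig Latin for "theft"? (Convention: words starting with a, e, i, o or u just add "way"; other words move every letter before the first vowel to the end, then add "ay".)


Word: "theft"
Starts with consonant(s) → move to end, add 'ay'
Consonant cluster: "th"
Pig Latin = "eftthay"


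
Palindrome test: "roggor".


Word: "roggor"
Reversed: "roggor"
Forward == Backward? roggor == roggor
Palindrome = Yes


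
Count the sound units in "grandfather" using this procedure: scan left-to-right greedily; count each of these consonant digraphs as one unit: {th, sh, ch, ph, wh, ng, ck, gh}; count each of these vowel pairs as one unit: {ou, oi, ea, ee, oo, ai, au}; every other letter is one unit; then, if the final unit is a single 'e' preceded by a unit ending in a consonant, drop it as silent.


Word: "grandfather" (11 letters)
Left-to-right scan:
  [1] 'g' (letter)
  [2] 'r' (letter)
  [3] 'a' (letter)
  [4] 'n' (letter)
  [5] 'd' (letter)
  [6] 'f' (letter)
  [7] 'a' (letter)
  [8] 'th' (digraph)
  [9] 'e' (letter)
  [10] 'r' (letter)
Units from scan: 10
Sound units = 10 units


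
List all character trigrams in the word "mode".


Word: "mode" (length 4)
Number of trigrams = 4 - 3 + 1 = 2
  Position 0: "mod"
  Position 1: "ode"
Trigrams = "mod", "ode"


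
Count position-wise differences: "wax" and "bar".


Comparing character by character (same length = 3):
  Pos 0: 'w' vs 'b' !=
  Pos 1: 'a' vs 'a' =
  Pos 2: 'x' vs 'r' !=
Hamming distance = 2


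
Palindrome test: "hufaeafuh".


Word: "hufaeafuh"
Reversed: "hufaeafuh"
Forward == Backward? hufaeafuh == hufaeafuh
Palindrome = Yes


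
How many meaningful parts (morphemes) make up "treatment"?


Word: "treatment"
Morphemes: treat / -ment
Each morpheme carries meaning
= 2 morphemes


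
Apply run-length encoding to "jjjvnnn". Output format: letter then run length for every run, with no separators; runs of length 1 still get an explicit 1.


String: "jjjvnnn"
Scanning for consecutive runs:
  'j' x 3
  'v' x 1
  'n' x 3
RLE = "j3v1n3"


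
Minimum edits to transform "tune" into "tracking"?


Word 1: "tune" (length 4)
Word 2: "tracking" (length 8)
One optimal edit sequence (insert/delete/substitute each cost 1):
  1. keep 't'
  2. insert 'r'  (+1)
  3. insert 'a'  (+1)
  4. insert 'c'  (+1)
  5. insert 'k'  (+1)
  6. substitute 'u' -> 'i'  (+1)
  7. keep 'n'
  8. substitute 'e' -> 'g'  (+1)
Total edit operations: 6
Edit distance = 6


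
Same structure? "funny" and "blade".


Pattern of "funny": [0, 1, 2, 2, 3]
Pattern of "blade": [0, 1, 2, 3, 4]
Patterns do not match
Same pattern = No


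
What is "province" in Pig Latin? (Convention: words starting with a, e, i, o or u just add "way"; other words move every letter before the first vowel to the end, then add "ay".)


Word: "province"
Starts with consonant(s) → move to end, add 'ay'
Consonant cluster: "pr"
Pig Latin = "ovincepray"


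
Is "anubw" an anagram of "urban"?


Word 1: "urban" → sorted: abnru
Word 2: "anubw" → sorted: abnuw
Same letters? abnru != abnuw
Anagram = No


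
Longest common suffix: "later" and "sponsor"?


Word 1: "later"
Word 2: "sponsor"
Comparing from end:
  Pos -1: 'r' == 'r'
  Pos -2: 'e' != 'o' (stop)
LCS = "r" (length 1)


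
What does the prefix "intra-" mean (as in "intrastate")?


Prefix: intra-
As in: intrastate -> intra- + state
Meaning = within


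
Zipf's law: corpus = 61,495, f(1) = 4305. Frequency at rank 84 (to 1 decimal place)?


Zipf's law: f(r) = f(1) / r
f(1) = 4305
f(84) = 4305 / 84
= 51.3 occurrences


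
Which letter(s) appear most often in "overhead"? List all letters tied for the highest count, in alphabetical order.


Word: "overhead"
Letter counts:
  'a': 1
  'd': 1
  'e': 2
  'h': 1
  'o': 1
  'r': 1
  'v': 1
Maximum count = 2
Most frequent = 'e' (2 times each)


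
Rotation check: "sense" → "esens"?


Word: "sense", Candidate: "esens"
Method: check if candidate is substring of word+word
"sensesense" contains "esens"? Yes
Is rotation = Yes


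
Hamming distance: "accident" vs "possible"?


Comparing character by character (same length = 8):
  Pos 0: 'a' vs 'p' !=
  Pos 1: 'c' vs 'o' !=
  Pos 2: 'c' vs 's' !=
  Pos 3: 'i' vs 's' !=
  Pos 4: 'd' vs 'i' !=
  Pos 5: 'e' vs 'b' !=
  Pos 6: 'n' vs 'l' !=
  Pos 7: 't' vs 'e' !=
Hamming distance = 8


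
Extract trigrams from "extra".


Word: "extra" (length 5)
Number of trigrams = 5 - 3 + 1 = 3
  Position 0: "ext"
  Position 1: "xtr"
  Position 2: "tra"
Trigrams = "ext", "xtr", "tra"


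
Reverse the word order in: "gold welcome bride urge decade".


Original: "gold welcome bride urge decade"
Words (1..n): gold | welcome | bride | urge | decade
Reversed (n..1): decade | urge | bride | welcome | gold
Result = "decade urge bride welcome gold"


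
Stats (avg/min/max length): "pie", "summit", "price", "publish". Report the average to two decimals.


Lengths: "pie"=3, "summit"=6, "price"=5, "publish"=7
Sum = 21, Count = 4
Average = 21/4 = 5.25
= avg=5.25, min=3, max=7


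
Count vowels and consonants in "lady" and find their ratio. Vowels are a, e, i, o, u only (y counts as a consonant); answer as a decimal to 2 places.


Word: "lady"
Vowels (a,e,i,o,u): 1
Consonants: 3
Ratio = 1/3
= 0.33


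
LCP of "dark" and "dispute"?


Word 1: "dark"
Word 2: "dispute"
Comparing from start:
  Pos 0: 'd' == 'd'
  Pos 1: 'a' != 'i' (stop)
LCP = "d" (length 1)


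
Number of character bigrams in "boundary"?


Word: "boundary" (length 8)
Number of 2-grams = length - 2 + 1 = 8 - 2 + 1
= 7


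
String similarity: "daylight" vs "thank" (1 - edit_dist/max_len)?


Word 1: "daylight" (length 8)
Word 2: "thank" (length 5)
One optimal edit sequence:
  1. delete 'd'  (+1)
  2. delete 'a'  (+1)
  3. delete 'y'  (+1)
  4. substitute 'l' -> 't'  (+1)
  5. substitute 'i' -> 'h'  (+1)
  6. substitute 'g' -> 'a'  (+1)
  7. substitute 'h' -> 'n'  (+1)
  8. substitute 't' -> 'k'  (+1)
Edit distance = 8
Max length = max(8, 5) = 8
Similarity = 1 - 8/8
= 0.0000


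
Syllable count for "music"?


Word: "music"
Syllable breakdown: mu · sic
Counting: 2 parts
= 2 syllables


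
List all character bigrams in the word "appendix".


Word: "appendix" (length 8)
Number of bigrams = 8 - 2 + 1 = 7
  Position 0: "ap"
  Position 1: "pp"
  Position 2: "pe"
  Position 3: "en"
  Position 4: "nd"
  Position 5: "di"
  Position 6: "ix"
Bigrams = "ap", "pp", "pe", "en", "nd", "di", "ix"


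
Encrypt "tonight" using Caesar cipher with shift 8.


Word: "tonight"
Shift: 8
Each letter → (letter + shift) mod 26:
  't' (19) + 8 = 1 → 'b'
  'o' (14) + 8 = 22 → 'w'
  'n' (13) + 8 = 21 → 'v'
  'i' (8) + 8 = 16 → 'q'
  'g' (6) + 8 = 14 → 'o'
  'h' (7) + 8 = 15 → 'p'
  't' (19) + 8 = 1 → 'b'
Result = "bwvqopb"


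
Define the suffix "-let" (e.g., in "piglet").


Suffix: -let
Example: piglet (pig + -let)
Meaning = small


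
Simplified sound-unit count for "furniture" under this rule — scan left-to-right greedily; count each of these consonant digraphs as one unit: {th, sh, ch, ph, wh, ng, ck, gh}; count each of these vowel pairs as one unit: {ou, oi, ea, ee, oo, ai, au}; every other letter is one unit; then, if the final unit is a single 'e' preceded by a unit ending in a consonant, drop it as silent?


Word: "furniture" (9 letters)
Left-to-right scan:
  [1] 'f' (letter)
  [2] 'u' (letter)
  [3] 'r' (letter)
  [4] 'n' (letter)
  [5] 'i' (letter)
  [6] 't' (letter)
  [7] 'u' (letter)
  [8] 'r' (letter)
  [9] 'e' (letter)
Units from scan: 9
Final unit is 'e' after a consonant -> drop as silent (-1)
Sound units = 8 units


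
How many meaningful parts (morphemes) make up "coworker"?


Word: "coworker"
Morphemes: co- / work / -er
Each morpheme carries meaning
= 3 morphemes


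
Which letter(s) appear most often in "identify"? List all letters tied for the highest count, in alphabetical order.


Word: "identify"
Letter counts:
  'd': 1
  'e': 1
  'f': 1
  'i': 2
  'n': 1
  't': 1
  'y': 1
Maximum count = 2
Most frequent = 'i' (2 times each)


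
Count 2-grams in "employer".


Word: "employer" (length 8)
Number of 2-grams = length - 2 + 1 = 8 - 2 + 1
= 7


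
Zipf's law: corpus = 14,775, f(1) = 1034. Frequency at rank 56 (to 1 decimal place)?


Zipf's law: f(r) = f(1) / r
f(1) = 1034
f(56) = 1034 / 56
= 18.5 occurrences


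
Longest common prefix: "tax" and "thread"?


Word 1: "tax"
Word 2: "thread"
Comparing from start:
  Pos 0: 't' == 't'
  Pos 1: 'a' != 'h' (stop)
LCP = "t" (length 1)


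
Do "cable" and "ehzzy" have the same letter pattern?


Pattern of "cable": [0, 1, 2, 3, 4]
Pattern of "ehzzy": [0, 1, 2, 2, 3]
Patterns do not match
Same pattern = No


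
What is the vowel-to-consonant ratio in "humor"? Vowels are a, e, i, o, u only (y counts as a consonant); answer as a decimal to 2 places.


Word: "humor"
Vowels (a,e,i,o,u): 2
Consonants: 3
Ratio = 2/3
= 0.67


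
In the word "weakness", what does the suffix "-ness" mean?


Suffix: -ness
Example: weakness = weak + -ness
Meaning = state of being


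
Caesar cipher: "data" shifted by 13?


Word: "data"
Shift: 13
Each letter → (letter + shift) mod 26:
  'd' (3) + 13 = 16 → 'q'
  'a' (0) + 13 = 13 → 'n'
  't' (19) + 13 = 6 → 'g'
  'a' (0) + 13 = 13 → 'n'
Result = "qngn"


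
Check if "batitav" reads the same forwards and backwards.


Word: "batitav"
Reversed: "vatitab"
Forward == Backward? batitav != vatitab
Palindrome = No


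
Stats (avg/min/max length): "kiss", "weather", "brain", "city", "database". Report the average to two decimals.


Lengths: "kiss"=4, "weather"=7, "brain"=5, "city"=4, "database"=8
Sum = 28, Count = 5
Average = 28/5 = 5.60
= avg=5.60, min=4, max=8


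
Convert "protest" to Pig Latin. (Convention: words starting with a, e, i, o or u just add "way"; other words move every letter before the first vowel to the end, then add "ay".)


Word: "protest"
Starts with consonant(s) → move to end, add 'ay'
Consonant cluster: "pr"
Pig Latin = "otestpray"


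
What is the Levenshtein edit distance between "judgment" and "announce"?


Word 1: "judgment" (length 8)
Word 2: "announce" (length 8)
One optimal edit sequence (insert/delete/substitute each cost 1):
  1. substitute 'j' -> 'a'  (+1)
  2. substitute 'u' -> 'n'  (+1)
  3. substitute 'd' -> 'n'  (+1)
  4. substitute 'g' -> 'o'  (+1)
  5. substitute 'm' -> 'u'  (+1)
  6. substitute 'e' -> 'n'  (+1)
  7. substitute 'n' -> 'c'  (+1)
  8. substitute 't' -> 'e'  (+1)
Total edit operations: 8
Edit distance = 8


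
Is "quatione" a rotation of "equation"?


Word: "equation", Candidate: "quatione"
Method: check if candidate is substring of word+word
"equationequation" contains "quatione"? Yes
Is rotation = Yes


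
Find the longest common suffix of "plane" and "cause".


Word 1: "plane"
Word 2: "cause"
Comparing from end:
  Pos -1: 'e' == 'e'
  Pos -2: 'n' != 's' (stop)
LCS = "e" (length 1)


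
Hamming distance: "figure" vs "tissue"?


Comparing character by character (same length = 6):
  Pos 0: 'f' vs 't' !=
  Pos 1: 'i' vs 'i' =
  Pos 2: 'g' vs 's' !=
  Pos 3: 'u' vs 's' !=
  Pos 4: 'r' vs 'u' !=
  Pos 5: 'e' vs 'e' =
Hamming distance = 4


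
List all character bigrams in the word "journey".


Word: "journey" (length 7)
Number of bigrams = 7 - 2 + 1 = 6
  Position 0: "jo"
  Position 1: "ou"
  Position 2: "ur"
  Position 3: "rn"
  Position 4: "ne"
  Position 5: "ey"
Bigrams = "jo", "ou", "ur", "rn", "ne", "ey"


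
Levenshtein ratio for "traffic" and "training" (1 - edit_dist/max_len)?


Word 1: "traffic" (length 7)
Word 2: "training" (length 8)
One optimal edit sequence:
  1. keep 't'
  2. keep 'r'
  3. keep 'a'
  4. substitute 'f' -> 'i'  (+1)
  5. substitute 'f' -> 'n'  (+1)
  6. keep 'i'
  7. insert 'n'  (+1)
  8. substitute 'c' -> 'g'  (+1)
Edit distance = 4
Max length = max(7, 8) = 8
Similarity = 1 - 4/8
= 0.5000


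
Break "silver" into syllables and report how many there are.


Word: "silver"
Syllable breakdown: sil-ver
Counting: 2 parts
= 2 syllables


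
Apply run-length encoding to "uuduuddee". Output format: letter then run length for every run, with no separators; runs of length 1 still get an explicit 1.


String: "uuduuddee"
Scanning for consecutive runs:
  'u' x 2
  'd' x 1
  'u' x 2
  'd' x 2
  'e' x 2
RLE = "u2d1u2d2e2"


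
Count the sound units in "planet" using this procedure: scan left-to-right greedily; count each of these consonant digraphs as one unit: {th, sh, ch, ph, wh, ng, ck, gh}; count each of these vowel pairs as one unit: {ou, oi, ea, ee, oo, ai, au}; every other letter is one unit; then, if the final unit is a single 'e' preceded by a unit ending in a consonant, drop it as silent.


Word: "planet" (6 letters)
Left-to-right scan:
  (1) 'p' (letter)
  (2) 'l' (letter)
  (3) 'a' (letter)
  (4) 'n' (letter)
  (5) 'e' (letter)
  (6) 't' (letter)
Units from scan: 6
Sound units = 6 units


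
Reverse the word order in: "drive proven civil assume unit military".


Original: "drive proven civil assume unit military"
Words (1..n): drive | proven | civil | assume | unit | military
Reversed (n..1): military | unit | assume | civil | proven | drive
Result = "military unit assume civil proven drive"


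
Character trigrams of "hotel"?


Word: "hotel" (length 5)
Number of trigrams = 5 - 3 + 1 = 3
  Position 0: "hot"
  Position 1: "ote"
  Position 2: "tel"
Trigrams = "hot", "ote", "tel"


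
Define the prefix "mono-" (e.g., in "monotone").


Prefix: mono-
As in: monotone -> mono- + tone
Meaning = one


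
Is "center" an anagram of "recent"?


Word 1: "recent" → sorted: ceenrt
Word 2: "center" → sorted: ceenrt
Same letters? ceenrt == ceenrt
Anagram = Yes


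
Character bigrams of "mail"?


Word: "mail" (length 4)
Number of bigrams = 4 - 2 + 1 = 3
  Position 0: "ma"
  Position 1: "ai"
  Position 2: "il"
Bigrams = "ma", "ai", "il"


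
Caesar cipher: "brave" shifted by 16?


Word: "brave"
Shift: 16
Each letter → (letter + shift) mod 26:
  'b' (1) + 16 = 17 → 'r'
  'r' (17) + 16 = 7 → 'h'
  'a' (0) + 16 = 16 → 'q'
  'v' (21) + 16 = 11 → 'l'
  'e' (4) + 16 = 20 → 'u'
Result = "rhqlu"


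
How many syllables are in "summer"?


Word: "summer"
Syllable breakdown: sum / mer
Counting: 2 parts
= 2 syllables


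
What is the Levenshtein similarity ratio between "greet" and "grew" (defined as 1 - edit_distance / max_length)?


Word 1: "greet" (length 5)
Word 2: "grew" (length 4)
One optimal edit sequence:
  1. keep 'g'
  2. keep 'r'
  3. delete 'e'  (+1)
  4. keep 'e'
  5. substitute 't' -> 'w'  (+1)
Edit distance = 2
Max length = max(5, 4) = 5
Similarity = 1 - 2/5
= 0.6000


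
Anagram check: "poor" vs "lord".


Word 1: "poor" → sorted: oopr
Word 2: "lord" → sorted: dlor
Same letters? oopr != dlor
Anagram = No


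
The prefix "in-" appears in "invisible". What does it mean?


Prefix: in-
As in: invisible -> in- + visible
Meaning = not / into


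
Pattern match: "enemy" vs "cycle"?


Pattern of "enemy": [0, 1, 0, 2, 3]
Pattern of "cycle": [0, 1, 0, 2, 3]
Patterns match
Same pattern = Yes


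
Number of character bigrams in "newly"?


Word: "newly" (length 5)
Number of 2-grams = length - 2 + 1 = 5 - 2 + 1
= 4


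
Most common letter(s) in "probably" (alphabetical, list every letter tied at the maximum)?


Word: "probably"
Letter counts:
  'a': 1
  'b': 2
  'l': 1
  'o': 1
  'p': 1
  'r': 1
  'y': 1
Maximum count = 2
Most frequent = 'b' (2 times each)


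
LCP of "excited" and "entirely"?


Word 1: "excited"
Word 2: "entirely"
Comparing from start:
  Pos 0: 'e' == 'e'
  Pos 1: 'x' != 'n' (stop)
LCP = "e" (length 1)


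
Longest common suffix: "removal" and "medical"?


Word 1: "removal"
Word 2: "medical"
Comparing from end:
  Pos -1: 'l' == 'l'
  Pos -2: 'a' == 'a'
  Pos -3: 'v' != 'c' (stop)
LCS = "al" (length 2)


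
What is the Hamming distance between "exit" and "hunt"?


Comparing character by character (same length = 4):
  Pos 0: 'e' vs 'h' !=
  Pos 1: 'x' vs 'u' !=
  Pos 2: 'i' vs 'n' !=
  Pos 3: 't' vs 't' =
Hamming distance = 3


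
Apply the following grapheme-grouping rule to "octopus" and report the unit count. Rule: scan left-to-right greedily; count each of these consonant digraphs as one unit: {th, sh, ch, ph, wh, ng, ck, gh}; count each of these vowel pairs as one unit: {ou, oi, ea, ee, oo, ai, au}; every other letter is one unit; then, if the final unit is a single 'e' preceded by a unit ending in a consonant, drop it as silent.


Word: "octopus" (7 letters)
Left-to-right scan:
  [1] 'o' (letter)
  [2] 'c' (letter)
  [3] 't' (letter)
  [4] 'o' (letter)
  [5] 'p' (letter)
  [6] 'u' (letter)
  [7] 's' (letter)
Units from scan: 7
Sound units = 7 units


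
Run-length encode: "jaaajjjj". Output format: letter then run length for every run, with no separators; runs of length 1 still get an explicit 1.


String: "jaaajjjj"
Scanning for consecutive runs:
  'j' x 1
  'a' x 3
  'j' x 4
RLE = "j1a3j4"


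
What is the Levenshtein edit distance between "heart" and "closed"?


Word 1: "heart" (length 5)
Word 2: "closed" (length 6)
One optimal edit sequence (insert/delete/substitute each cost 1):
  1. insert 'c'  (+1)
  2. substitute 'h' -> 'l'  (+1)
  3. substitute 'e' -> 'o'  (+1)
  4. substitute 'a' -> 's'  (+1)
  5. substitute 'r' -> 'e'  (+1)
  6. substitute 't' -> 'd'  (+1)
Total edit operations: 6
Edit distance = 6


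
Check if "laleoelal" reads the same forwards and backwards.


Word: "laleoelal"
Reversed: "laleoelal"
Forward == Backward? laleoelal == laleoelal
Palindrome = Yes


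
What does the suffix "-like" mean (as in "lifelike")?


Suffix: -like
Example: lifelike (life + -like)
Meaning = resembling


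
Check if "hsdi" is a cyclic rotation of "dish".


Word: "dish", Candidate: "hsdi"
Method: check if candidate is substring of word+word
"dishdish" contains "hsdi"? No
Is rotation = No


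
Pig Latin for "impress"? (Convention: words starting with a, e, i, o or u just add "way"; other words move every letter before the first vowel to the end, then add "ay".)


Word: "impress"
Starts with vowel → add 'way'
Pig Latin = "impressway"


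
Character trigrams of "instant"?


Word: "instant" (length 7)
Number of trigrams = 7 - 3 + 1 = 5
  Position 0: "ins"
  Position 1: "nst"
  Position 2: "sta"
  Position 3: "tan"
  Position 4: "ant"
Trigrams = "ins", "nst", "sta", "tan", "ant"


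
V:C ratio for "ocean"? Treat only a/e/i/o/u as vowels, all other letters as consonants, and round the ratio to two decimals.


Word: "ocean"
Vowels (a,e,i,o,u): 3
Consonants: 2
Ratio = 3/2
= 1.50


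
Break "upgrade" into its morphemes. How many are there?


Word: "upgrade"
Morphemes: up- + grade
Each morpheme carries meaning
= 2 morphemes


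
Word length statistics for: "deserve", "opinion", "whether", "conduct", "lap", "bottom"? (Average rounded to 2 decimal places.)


Lengths: "deserve"=7, "opinion"=7, "whether"=7, "conduct"=7, "lap"=3, "bottom"=6
Sum = 37, Count = 6
Average = 37/6 = 6.17
= avg=6.17, min=3, max=7


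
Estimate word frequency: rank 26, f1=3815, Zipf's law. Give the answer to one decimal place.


Zipf's law: f(r) = f(1) / r
f(1) = 3815
f(26) = 3815 / 26
= 146.7 occurrences


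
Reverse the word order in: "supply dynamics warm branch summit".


Original: "supply dynamics warm branch summit"
Words (1..n): supply | dynamics | warm | branch | summit
Reversed (n..1): summit | branch | warm | dynamics | supply
Result = "summit branch warm dynamics supply"


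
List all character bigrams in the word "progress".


Word: "progress" (length 8)
Number of bigrams = 8 - 2 + 1 = 7
  Position 0: "pr"
  Position 1: "ro"
  Position 2: "og"
  Position 3: "gr"
  Position 4: "re"
  Position 5: "es"
  Position 6: "ss"
Bigrams = "pr", "ro", "og", "gr", "re", "es", "ss"


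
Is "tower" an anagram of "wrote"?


Word 1: "wrote" → sorted: eortw
Word 2: "tower" → sorted: eortw
Same letters? eortw == eortw
Anagram = Yes


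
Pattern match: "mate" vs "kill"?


Pattern of "mate": [0, 1, 2, 3]
Pattern of "kill": [0, 1, 2, 2]
Patterns do not match
Same pattern = No


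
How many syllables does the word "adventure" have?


Word: "adventure"
Syllable breakdown: ad · ven · ture
Counting: 3 parts
= 3 syllables


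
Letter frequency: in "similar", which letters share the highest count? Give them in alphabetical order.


Word: "similar"
Letter counts:
  'a': 1
  'i': 2
  'l': 1
  'm': 1
  'r': 1
  's': 1
Maximum count = 2
Most frequent = 'i' (2 times each)


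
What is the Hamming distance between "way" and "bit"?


Comparing character by character (same length = 3):
  Pos 0: 'w' vs 'b' !=
  Pos 1: 'a' vs 'i' !=
  Pos 2: 'y' vs 't' !=
Hamming distance = 3


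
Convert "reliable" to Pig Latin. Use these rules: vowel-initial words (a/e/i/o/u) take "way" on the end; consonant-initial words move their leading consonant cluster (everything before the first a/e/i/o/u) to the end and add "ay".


Word: "reliable"
Starts with consonant(s) → move to end, add 'ay'
Consonant cluster: "r"
Pig Latin = "eliableray"


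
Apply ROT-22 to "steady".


Word: "steady"
Shift: 22
Each letter → (letter + shift) mod 26:
  's' (18) + 22 = 14 → 'o'
  't' (19) + 22 = 15 → 'p'
  'e' (4) + 22 = 0 → 'a'
  'a' (0) + 22 = 22 → 'w'
  'd' (3) + 22 = 25 → 'z'
  'y' (24) + 22 = 20 → 'u'
Result = "opawzu"


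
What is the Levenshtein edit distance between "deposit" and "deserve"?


Word 1: "deposit" (length 7)
Word 2: "deserve" (length 7)
One optimal edit sequence (insert/delete/substitute each cost 1):
  1. keep 'd'
  2. keep 'e'
  3. substitute 'p' -> 's'  (+1)
  4. substitute 'o' -> 'e'  (+1)
  5. substitute 's' -> 'r'  (+1)
  6. substitute 'i' -> 'v'  (+1)
  7. substitute 't' -> 'e'  (+1)
Total edit operations: 5
Edit distance = 5


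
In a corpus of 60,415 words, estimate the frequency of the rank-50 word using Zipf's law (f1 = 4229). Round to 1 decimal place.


Zipf's law: f(r) = f(1) / r
f(1) = 4229
f(50) = 4229 / 50
= 84.6 occurrences


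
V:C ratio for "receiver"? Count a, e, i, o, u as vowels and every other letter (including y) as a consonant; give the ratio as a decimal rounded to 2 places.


Word: "receiver"
Vowels (a,e,i,o,u): 4
Consonants: 4
Ratio = 4/4
= 1.00


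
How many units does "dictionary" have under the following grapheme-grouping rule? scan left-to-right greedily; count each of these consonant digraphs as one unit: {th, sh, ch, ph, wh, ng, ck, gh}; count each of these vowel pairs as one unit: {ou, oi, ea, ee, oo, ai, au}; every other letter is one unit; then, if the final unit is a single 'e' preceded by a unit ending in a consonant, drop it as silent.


Word: "dictionary" (10 letters)
Left-to-right scan:
  [1] 'd' (letter)
  [2] 'i' (letter)
  [3] 'c' (letter)
  [4] 't' (letter)
  [5] 'i' (letter)
  [6] 'o' (letter)
  [7] 'n' (letter)
  [8] 'a' (letter)
  [9] 'r' (letter)
  [10] 'y' (letter)
Units from scan: 10
Sound units = 10 units


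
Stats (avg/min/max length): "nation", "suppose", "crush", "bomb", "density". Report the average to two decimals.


Lengths: "nation"=6, "suppose"=7, "crush"=5, "bomb"=4, "density"=7
Sum = 29, Count = 5
Average = 29/5 = 5.80
= avg=5.80, min=4, max=7


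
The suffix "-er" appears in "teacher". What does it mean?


Suffix: -er
As in: teacher -> teach + -er
Meaning = one who / more


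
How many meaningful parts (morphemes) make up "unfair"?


Word: "unfair"
Morphemes: un- / fair
Each morpheme carries meaning
= 2 morphemes


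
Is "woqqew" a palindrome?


Word: "woqqew"
Reversed: "weqqow"
Forward == Backward? woqqew != weqqow
Palindrome = No


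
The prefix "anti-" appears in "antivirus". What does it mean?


Prefix: anti-
As in: antivirus -> anti- + virus
Meaning = against


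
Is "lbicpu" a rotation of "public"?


Word: "public", Candidate: "lbicpu"
Method: check if candidate is substring of word+word
"publicpublic" contains "lbicpu"? No
Is rotation = No


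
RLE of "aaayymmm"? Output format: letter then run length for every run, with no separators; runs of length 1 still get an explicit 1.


String: "aaayymmm"
Scanning for consecutive runs:
  'a' x 3
  'y' x 2
  'm' x 3
RLE = "a3y2m3"


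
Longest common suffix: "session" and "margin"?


Word 1: "session"
Word 2: "margin"
Comparing from end:
  Pos -1: 'n' == 'n'
  Pos -2: 'o' != 'i' (stop)
LCS = "n" (length 1)


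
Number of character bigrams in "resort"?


Word: "resort" (length 6)
Number of 2-grams = length - 2 + 1 = 6 - 2 + 1
= 5


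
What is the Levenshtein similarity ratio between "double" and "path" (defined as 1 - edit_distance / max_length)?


Word 1: "double" (length 6)
Word 2: "path" (length 4)
One optimal edit sequence:
  1. delete 'd'  (+1)
  2. delete 'o'  (+1)
  3. substitute 'u' -> 'p'  (+1)
  4. substitute 'b' -> 'a'  (+1)
  5. substitute 'l' -> 't'  (+1)
  6. substitute 'e' -> 'h'  (+1)
Edit distance = 6
Max length = max(6, 4) = 6
Similarity = 1 - 6/6
= 0.0000


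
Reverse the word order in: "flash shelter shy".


Original: "flash shelter shy"
Words (1..n): flash | shelter | shy
Reversed (n..1): shy | shelter | flash
Result = "shy shelter flash"


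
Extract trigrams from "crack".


Word: "crack" (length 5)
Number of trigrams = 5 - 3 + 1 = 3
  Position 0: "cra"
  Position 1: "rac"
  Position 2: "ack"
Trigrams = "cra", "rac", "ack"


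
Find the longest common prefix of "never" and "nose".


Word 1: "never"
Word 2: "nose"
Comparing from start:
  Pos 0: 'n' == 'n'
  Pos 1: 'e' != 'o' (stop)
LCP = "n" (length 1)


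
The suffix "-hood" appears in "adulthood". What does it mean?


Suffix: -hood
As in: adulthood -> adult + -hood
Meaning = state / condition


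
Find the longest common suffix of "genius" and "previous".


Word 1: "genius"
Word 2: "previous"
Comparing from end:
  Pos -1: 's' == 's'
  Pos -2: 'u' == 'u'
  Pos -3: 'i' != 'o' (stop)
LCS = "us" (length 2)


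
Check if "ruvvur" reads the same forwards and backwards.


Word: "ruvvur"
Reversed: "ruvvur"
Forward == Backward? ruvvur == ruvvur
Palindrome = Yes


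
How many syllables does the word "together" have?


Word: "together"
Syllable breakdown: to-geth-er
Counting: 3 parts
= 3 syllables


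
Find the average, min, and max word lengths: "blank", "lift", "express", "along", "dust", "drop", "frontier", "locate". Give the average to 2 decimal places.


Lengths: "blank"=5, "lift"=4, "express"=7, "along"=5, "dust"=4, "drop"=4, "frontier"=8, "locate"=6
Sum = 43, Count = 8
Average = 43/8 = 5.38
= avg=5.38, min=4, max=8


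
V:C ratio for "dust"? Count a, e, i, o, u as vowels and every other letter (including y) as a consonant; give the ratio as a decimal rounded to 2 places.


Word: "dust"
Vowels (a,e,i,o,u): 1
Consonants: 3
Ratio = 1/3
= 0.33


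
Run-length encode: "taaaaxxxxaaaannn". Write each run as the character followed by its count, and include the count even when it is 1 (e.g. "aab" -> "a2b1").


String: "taaaaxxxxaaaannn"
Scanning for consecutive runs:
  't' x 1
  'a' x 4
  'x' x 4
  'a' x 4
  'n' x 3
RLE = "t1a4x4a4n3"


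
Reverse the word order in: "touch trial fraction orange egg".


Original: "touch trial fraction orange egg"
Words (1..n): touch | trial | fraction | orange | egg
Reversed (n..1): egg | orange | fraction | trial | touch
Result = "egg orange fraction trial touch"


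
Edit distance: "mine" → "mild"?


Word 1: "mine" (length 4)
Word 2: "mild" (length 4)
One optimal edit sequence (insert/delete/substitute each cost 1):
  1. keep 'm'
  2. keep 'i'
  3. substitute 'n' -> 'l'  (+1)
  4. substitute 'e' -> 'd'  (+1)
Total edit operations: 2
Edit distance = 2


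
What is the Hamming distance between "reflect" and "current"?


Comparing character by character (same length = 7):
  Pos 0: 'r' vs 'c' !=
  Pos 1: 'e' vs 'u' !=
  Pos 2: 'f' vs 'r' !=
  Pos 3: 'l' vs 'r' !=
  Pos 4: 'e' vs 'e' =
  Pos 5: 'c' vs 'n' !=
  Pos 6: 't' vs 't' =
Hamming distance = 5


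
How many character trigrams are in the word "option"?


Word: "option" (length 6)
Number of 3-grams = length - 3 + 1 = 6 - 3 + 1
= 4


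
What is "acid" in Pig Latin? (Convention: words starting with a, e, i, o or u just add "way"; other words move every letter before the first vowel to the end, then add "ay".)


Word: "acid"
Starts with vowel → add 'way'
Pig Latin = "acidway"


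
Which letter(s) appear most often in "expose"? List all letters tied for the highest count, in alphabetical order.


Word: "expose"
Letter counts:
  'e': 2
  'o': 1
  'p': 1
  's': 1
  'x': 1
Maximum count = 2
Most frequent = 'e' (2 times each)


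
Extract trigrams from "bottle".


Word: "bottle" (length 6)
Number of trigrams = 6 - 3 + 1 = 4
  Position 0: "bot"
  Position 1: "ott"
  Position 2: "ttl"
  Position 3: "tle"
Trigrams = "bot", "ott", "ttl", "tle"


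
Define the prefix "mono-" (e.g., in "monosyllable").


Prefix: mono-
Example: monosyllable (mono- + syllable)
Meaning = one


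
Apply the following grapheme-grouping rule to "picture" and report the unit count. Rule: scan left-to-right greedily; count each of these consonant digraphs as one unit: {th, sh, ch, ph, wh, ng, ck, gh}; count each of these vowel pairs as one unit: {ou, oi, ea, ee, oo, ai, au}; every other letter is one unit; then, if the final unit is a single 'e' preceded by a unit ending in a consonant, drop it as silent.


Word: "picture" (7 letters)
Left-to-right scan:
  1. 'p' (letter)
  2. 'i' (letter)
  3. 'c' (letter)
  4. 't' (letter)
  5. 'u' (letter)
  6. 'r' (letter)
  7. 'e' (letter)
Units from scan: 7
Final unit is 'e' after a consonant -> drop as silent (-1)
Sound units = 6 units


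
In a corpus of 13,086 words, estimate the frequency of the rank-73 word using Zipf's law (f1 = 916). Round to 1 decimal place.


Zipf's law: f(r) = f(1) / r
f(1) = 916
f(73) = 916 / 73
= 12.5 occurrences


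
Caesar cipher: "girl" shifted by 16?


Word: "girl"
Shift: 16
Each letter → (letter + shift) mod 26:
  'g' (6) + 16 = 22 → 'w'
  'i' (8) + 16 = 24 → 'y'
  'r' (17) + 16 = 7 → 'h'
  'l' (11) + 16 = 1 → 'b'
Result = "wyhb"


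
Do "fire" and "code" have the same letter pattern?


Pattern of "fire": [0, 1, 2, 3]
Pattern of "code": [0, 1, 2, 3]
Patterns match
Same pattern = Yes


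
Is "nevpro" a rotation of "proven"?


Word: "proven", Candidate: "nevpro"
Method: check if candidate is substring of word+word
"provenproven" contains "nevpro"? No
Is rotation = No


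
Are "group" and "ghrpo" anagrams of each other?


Word 1: "group" → sorted: gopru
Word 2: "ghrpo" → sorted: ghopr
Same letters? gopru != ghopr
Anagram = No


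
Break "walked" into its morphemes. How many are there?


Word: "walked"
Morphemes: walk + -ed
Each morpheme carries meaning
= 2 morphemes


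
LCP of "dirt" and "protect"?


Word 1: "dirt"
Word 2: "protect"
Comparing from start:
  Pos 0: 'd' != 'p' (stop)
LCP = "" (length 0)


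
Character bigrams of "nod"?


Word: "nod" (length 3)
Number of bigrams = 3 - 2 + 1 = 2
  Position 0: "no"
  Position 1: "od"
Bigrams = "no", "od"


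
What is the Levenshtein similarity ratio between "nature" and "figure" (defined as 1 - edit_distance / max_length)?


Word 1: "nature" (length 6)
Word 2: "figure" (length 6)
One optimal edit sequence:
  1. substitute 'n' -> 'f'  (+1)
  2. substitute 'a' -> 'i'  (+1)
  3. substitute 't' -> 'g'  (+1)
  4. keep 'u'
  5. keep 'r'
  6. keep 'e'
Edit distance = 3
Max length = max(6, 6) = 6
Similarity = 1 - 3/6
= 0.5000


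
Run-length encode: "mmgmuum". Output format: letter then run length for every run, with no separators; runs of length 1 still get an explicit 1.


String: "mmgmuum"
Scanning for consecutive runs:
  'm' x 2
  'g' x 1
  'm' x 1
  'u' x 2
  'm' x 1
RLE = "m2g1m1u2m1"
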